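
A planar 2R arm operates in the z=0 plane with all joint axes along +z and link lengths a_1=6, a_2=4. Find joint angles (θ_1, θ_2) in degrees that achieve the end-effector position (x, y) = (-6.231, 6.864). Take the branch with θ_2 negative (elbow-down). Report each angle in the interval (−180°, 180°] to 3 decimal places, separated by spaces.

cos θ_2 = (85.9399−6²−4²)/(2·6·4) = 0.7071; θ_2 = -45.0021° (elbow-down)
β = atan2(6.8640,-6.2310) = 132.2325°; ψ = atan2(-2.8285,8.8283) = -17.7651°
θ_1 = β − ψ = 149.9976°

149.998 -45.002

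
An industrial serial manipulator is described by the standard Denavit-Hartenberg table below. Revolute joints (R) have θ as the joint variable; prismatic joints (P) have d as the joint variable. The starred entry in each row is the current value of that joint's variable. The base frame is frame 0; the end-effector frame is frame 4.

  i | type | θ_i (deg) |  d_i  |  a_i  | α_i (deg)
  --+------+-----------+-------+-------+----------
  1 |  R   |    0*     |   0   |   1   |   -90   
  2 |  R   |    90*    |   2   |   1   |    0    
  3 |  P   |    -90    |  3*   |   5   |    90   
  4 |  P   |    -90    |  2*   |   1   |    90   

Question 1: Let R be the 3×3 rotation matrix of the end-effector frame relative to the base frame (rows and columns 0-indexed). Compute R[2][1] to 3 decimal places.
1.000

End-effector y-axis (col 1 of R) = (0.0000,0.0000,1.0000)
R[2][1] = 1.0000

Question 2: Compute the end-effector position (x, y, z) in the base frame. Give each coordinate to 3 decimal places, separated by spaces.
6.000 4.000 1.000

after link 1: o_1 = (1.0000, 0.0000, 0.0000)
after link 2: o_2 = (1.0000, 2.0000, -1.0000)
after link 3: o_3 = (6.0000, 5.0000, -1.0000)
after link 4: o_4 = (6.0000, 4.0000, 1.0000)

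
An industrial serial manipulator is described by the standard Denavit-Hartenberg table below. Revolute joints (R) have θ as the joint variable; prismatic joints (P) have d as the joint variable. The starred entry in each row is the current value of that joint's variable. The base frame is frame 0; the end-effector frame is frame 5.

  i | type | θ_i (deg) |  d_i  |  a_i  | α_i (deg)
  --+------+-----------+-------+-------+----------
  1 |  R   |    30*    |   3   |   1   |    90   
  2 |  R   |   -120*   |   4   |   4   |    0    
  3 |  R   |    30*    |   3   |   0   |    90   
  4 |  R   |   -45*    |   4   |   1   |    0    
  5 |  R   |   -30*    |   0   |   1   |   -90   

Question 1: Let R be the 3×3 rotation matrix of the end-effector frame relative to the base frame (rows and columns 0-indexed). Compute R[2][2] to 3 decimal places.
-0.966

End-effector z-axis (col 2 of R) = (0.1294,-0.2241,-0.9659)
R[2][2] = -0.9659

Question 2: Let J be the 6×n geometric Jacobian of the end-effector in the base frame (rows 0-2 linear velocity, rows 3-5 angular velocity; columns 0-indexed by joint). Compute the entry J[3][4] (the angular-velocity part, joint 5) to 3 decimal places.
axis z_4 = (-0.8660,-0.5000,-0.0000); lever o_n−o_4 = (-0.4830,0.8365,-0.2588)
cross product → J_v[:, 4] = (0.1294,-0.2241,-0.9659)
J_ω[:, 4] = z_4
entry J[3][4] = -0.8660

-0.866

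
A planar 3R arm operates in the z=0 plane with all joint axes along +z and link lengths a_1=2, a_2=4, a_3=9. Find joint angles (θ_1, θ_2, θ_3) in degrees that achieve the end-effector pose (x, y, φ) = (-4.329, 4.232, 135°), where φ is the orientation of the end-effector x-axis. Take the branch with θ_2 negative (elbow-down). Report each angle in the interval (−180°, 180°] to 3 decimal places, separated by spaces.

wrist centre = target − a_3·(cos φ, sin φ) = (2.0350, -2.1320)
cos θ_2 = (8.6863−2²−4²)/(2·2·4) = -0.7071; θ_2 = -134.9998° (elbow-down)
β = atan2(-2.1320,2.0350) = -46.3335°; ψ = atan2(-2.8284,-0.8284) = -106.3248°
θ_1 = β − ψ = 59.9912°
θ_3 = φ − θ_1 − θ_2 = -149.9914° (wrapped to (-180°,180°])

59.991 -135.000 -149.991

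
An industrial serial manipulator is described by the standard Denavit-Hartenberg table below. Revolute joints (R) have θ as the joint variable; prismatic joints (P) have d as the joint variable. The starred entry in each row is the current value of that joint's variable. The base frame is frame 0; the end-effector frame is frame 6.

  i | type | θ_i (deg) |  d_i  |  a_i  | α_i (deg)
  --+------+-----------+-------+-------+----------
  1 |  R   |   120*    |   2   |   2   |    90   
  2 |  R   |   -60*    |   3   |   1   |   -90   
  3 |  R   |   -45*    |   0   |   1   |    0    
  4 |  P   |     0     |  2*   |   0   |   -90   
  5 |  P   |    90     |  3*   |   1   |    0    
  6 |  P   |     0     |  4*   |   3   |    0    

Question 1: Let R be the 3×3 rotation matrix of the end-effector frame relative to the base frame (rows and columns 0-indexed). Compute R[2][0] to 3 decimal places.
End-effector x-axis (col 0 of R) = (0.4330,-0.7500,-0.5000)
R[2][0] = -0.5000

-0.500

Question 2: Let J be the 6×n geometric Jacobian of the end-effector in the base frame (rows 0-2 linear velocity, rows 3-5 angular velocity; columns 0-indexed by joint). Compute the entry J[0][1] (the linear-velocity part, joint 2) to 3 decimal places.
axis z_1 = (0.8660,0.5000,0.0000); lever o_n−o_1 = (-1.8743,0.7612,-6.7650)
cross product → J_v[:, 1] = (-3.3825,5.8587,1.5964)
J_ω[:, 1] = z_1
entry J[0][1] = -3.3825

-3.383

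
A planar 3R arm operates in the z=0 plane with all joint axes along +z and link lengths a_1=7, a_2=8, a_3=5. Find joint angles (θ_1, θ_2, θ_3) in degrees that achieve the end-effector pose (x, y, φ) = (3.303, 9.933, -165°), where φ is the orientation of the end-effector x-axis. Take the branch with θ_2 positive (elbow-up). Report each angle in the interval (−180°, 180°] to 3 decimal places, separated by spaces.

29.996 45.006 119.998

wrist centre = target − a_3·(cos φ, sin φ) = (8.1326, 11.2271)
cos θ_2 = (192.1873−7²−8²)/(2·7·8) = 0.7070; θ_2 = 45.0062° (elbow-up)
β = atan2(11.2271,8.1326) = 54.0814°; ψ = atan2(5.6575,12.6562) = 24.0851°
θ_1 = β − ψ = 29.9962°
θ_3 = φ − θ_1 − θ_2 = 119.9975° (wrapped to (-180°,180°])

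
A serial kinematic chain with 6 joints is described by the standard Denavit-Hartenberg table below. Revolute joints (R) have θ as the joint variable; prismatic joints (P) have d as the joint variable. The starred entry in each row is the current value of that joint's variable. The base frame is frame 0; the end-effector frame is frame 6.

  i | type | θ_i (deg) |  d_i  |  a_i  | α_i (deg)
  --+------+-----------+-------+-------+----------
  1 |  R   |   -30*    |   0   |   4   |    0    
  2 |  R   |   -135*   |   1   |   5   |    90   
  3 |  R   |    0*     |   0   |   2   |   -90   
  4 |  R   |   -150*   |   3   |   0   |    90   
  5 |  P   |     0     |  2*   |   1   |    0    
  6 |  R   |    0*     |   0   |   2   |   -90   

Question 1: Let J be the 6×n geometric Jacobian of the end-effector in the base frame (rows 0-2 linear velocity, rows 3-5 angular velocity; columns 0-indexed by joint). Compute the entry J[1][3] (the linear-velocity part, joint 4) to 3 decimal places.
3.536

axis z_3 = (0.0000,0.0000,1.0000); lever o_n−o_3 = (3.5355,0.7071,3.0000)
cross product → J_v[:, 3] = (-0.7071,3.5355,0.0000)
J_ω[:, 3] = z_3
entry J[1][3] = 3.5355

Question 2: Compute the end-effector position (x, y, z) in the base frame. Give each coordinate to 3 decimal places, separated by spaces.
after link 1: o_1 = (3.4641, -2.0000, 0.0000)
after link 2: o_2 = (-1.3655, -3.2941, 1.0000)
after link 3: o_3 = (-3.2974, -3.8117, 1.0000)
after link 4: o_4 = (-3.2974, -3.8117, 4.0000)
after link 5: o_5 = (-1.1761, -4.5188, 4.0000)
after link 6: o_6 = (0.2382, -3.1046, 4.0000)

0.238 -3.105 4.000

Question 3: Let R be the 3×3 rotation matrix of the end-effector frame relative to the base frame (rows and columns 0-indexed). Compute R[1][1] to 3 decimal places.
0.707

End-effector y-axis (col 1 of R) = (-0.7071,0.7071,0.0000)
R[1][1] = 0.7071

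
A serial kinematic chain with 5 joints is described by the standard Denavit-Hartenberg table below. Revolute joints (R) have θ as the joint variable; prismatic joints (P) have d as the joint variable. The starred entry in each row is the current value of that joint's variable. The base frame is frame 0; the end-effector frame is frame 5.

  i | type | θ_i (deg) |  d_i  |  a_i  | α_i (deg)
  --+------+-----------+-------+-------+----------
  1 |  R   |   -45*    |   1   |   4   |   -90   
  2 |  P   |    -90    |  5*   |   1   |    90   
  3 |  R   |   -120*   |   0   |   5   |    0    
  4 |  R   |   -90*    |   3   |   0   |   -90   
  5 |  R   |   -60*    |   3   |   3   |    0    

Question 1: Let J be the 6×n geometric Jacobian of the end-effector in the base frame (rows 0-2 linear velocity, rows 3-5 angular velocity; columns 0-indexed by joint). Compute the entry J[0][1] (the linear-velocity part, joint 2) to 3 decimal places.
0.707

prismatic axis z_1 = (0.7071,0.7071,0.0000)
J_v[:, 1] = z_1; J_ω[:, 1] = (0,0,0)
entry J[0][1] = 0.7071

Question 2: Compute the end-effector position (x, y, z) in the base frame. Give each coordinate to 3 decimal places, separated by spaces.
-1.963 0.297 -3.299

after link 1: o_1 = (2.8284, -2.8284, 1.0000)
after link 2: o_2 = (6.3640, 0.7071, 2.0000)
after link 3: o_3 = (3.3021, -2.3548, -0.5000)
after link 4: o_4 = (1.1808, -0.2334, -0.5000)
after link 5: o_5 = (-1.9631, 0.2969, -3.2990)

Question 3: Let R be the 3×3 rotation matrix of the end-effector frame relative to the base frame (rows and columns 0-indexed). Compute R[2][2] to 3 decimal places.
-0.500

End-effector z-axis (col 2 of R) = (-0.6124,-0.6124,-0.5000)
R[2][2] = -0.5000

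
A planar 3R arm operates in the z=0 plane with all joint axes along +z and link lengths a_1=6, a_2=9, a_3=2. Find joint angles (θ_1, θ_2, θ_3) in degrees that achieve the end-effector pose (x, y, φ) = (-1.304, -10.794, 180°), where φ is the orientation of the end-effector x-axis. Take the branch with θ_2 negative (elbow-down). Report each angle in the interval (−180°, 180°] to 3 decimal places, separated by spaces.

wrist centre = target − a_3·(cos φ, sin φ) = (0.6960, -10.7940)
cos θ_2 = (116.9949−6²−9²)/(2·6·9) = -0.0000; θ_2 = -90.0027° (elbow-down)
β = atan2(-10.7940,0.6960) = -86.3107°; ψ = atan2(-9.0000,5.9996) = -56.3118°
θ_1 = β − ψ = -29.9988°
θ_3 = φ − θ_1 − θ_2 = -59.9984° (wrapped to (-180°,180°])

-29.999 -90.003 -59.998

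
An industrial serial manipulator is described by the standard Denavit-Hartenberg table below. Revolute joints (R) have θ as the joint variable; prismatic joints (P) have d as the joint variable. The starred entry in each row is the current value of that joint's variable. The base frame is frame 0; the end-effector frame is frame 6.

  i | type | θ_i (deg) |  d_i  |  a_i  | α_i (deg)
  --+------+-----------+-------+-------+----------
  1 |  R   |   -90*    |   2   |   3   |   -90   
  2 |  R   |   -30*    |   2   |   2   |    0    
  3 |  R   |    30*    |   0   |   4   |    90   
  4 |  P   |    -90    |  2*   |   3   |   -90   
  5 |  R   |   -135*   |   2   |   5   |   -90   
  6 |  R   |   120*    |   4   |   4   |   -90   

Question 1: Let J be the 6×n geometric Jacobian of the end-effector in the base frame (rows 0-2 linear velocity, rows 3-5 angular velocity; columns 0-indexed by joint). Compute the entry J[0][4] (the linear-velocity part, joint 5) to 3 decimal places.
-4.950

axis z_4 = (0.0000,-1.0000,0.0000); lever o_n−o_4 = (-0.7071,1.4641,4.9497)
cross product → J_v[:, 4] = (-4.9497,-0.0000,-0.7071)
J_ω[:, 4] = z_4
entry J[0][4] = -4.9497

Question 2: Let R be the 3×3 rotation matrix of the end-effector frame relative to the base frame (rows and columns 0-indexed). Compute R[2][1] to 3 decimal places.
End-effector y-axis (col 1 of R) = (0.7071,0.0000,-0.7071)
R[2][1] = -0.7071

-0.707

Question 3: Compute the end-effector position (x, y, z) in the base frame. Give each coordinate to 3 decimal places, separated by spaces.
after link 1: o_1 = (0.0000, -3.0000, 2.0000)
after link 2: o_2 = (2.0000, -4.7321, 3.0000)
after link 3: o_3 = (2.0000, -8.7321, 3.0000)
after link 4: o_4 = (-1.0000, -8.7321, 5.0000)
after link 5: o_5 = (2.5355, -10.7321, 8.5355)
after link 6: o_6 = (-1.7071, -7.2679, 9.9497)

-1.707 -7.268 9.950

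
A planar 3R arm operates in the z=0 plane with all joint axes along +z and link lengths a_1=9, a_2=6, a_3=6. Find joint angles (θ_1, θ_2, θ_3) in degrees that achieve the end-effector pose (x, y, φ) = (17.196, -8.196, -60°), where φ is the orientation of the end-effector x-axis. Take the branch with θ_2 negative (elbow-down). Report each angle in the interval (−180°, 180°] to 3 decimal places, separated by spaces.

0.003 -30.006 -29.997

wrist centre = target − a_3·(cos φ, sin φ) = (14.1960, -2.9998)
cos θ_2 = (210.5255−9²−6²)/(2·9·6) = 0.8660; θ_2 = -30.0056° (elbow-down)
β = atan2(-2.9998,14.1960) = -11.9320°; ψ = atan2(-3.0005,14.1959) = -11.9346°
θ_1 = β − ψ = 0.0027°
θ_3 = φ − θ_1 − θ_2 = -29.9971° (wrapped to (-180°,180°])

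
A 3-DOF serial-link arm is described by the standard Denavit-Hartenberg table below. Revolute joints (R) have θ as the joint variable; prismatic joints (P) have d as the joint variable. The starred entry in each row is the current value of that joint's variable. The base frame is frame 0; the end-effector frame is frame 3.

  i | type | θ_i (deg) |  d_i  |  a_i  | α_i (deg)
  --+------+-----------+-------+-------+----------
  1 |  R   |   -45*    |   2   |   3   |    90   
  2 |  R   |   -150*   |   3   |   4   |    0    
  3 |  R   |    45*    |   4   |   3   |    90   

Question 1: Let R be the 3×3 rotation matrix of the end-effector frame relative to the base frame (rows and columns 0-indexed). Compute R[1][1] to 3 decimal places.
End-effector y-axis (col 1 of R) = (-0.7071,-0.7071,0.0000)
R[1][1] = -0.7071

-0.707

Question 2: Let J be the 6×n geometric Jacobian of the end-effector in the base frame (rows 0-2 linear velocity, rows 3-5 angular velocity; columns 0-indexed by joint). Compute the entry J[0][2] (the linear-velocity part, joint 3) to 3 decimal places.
axis z_2 = (-0.7071,-0.7071,0.0000); lever o_n−o_2 = (-3.3775,-2.2794,-2.8978)
cross product → J_v[:, 2] = (2.0490,-2.0490,-0.7765)
J_ω[:, 2] = z_2
entry J[0][2] = 2.0490

2.049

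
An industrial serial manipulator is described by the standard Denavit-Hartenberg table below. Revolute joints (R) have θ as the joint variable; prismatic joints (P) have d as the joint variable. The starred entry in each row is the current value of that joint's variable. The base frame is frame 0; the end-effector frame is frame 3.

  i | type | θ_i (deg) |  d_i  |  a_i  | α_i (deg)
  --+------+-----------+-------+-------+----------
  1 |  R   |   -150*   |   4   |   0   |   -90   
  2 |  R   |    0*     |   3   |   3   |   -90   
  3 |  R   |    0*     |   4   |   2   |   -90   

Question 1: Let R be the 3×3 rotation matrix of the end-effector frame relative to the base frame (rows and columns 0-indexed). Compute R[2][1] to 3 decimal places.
1.000

End-effector y-axis (col 1 of R) = (-0.0000,0.0000,1.0000)
R[2][1] = 1.0000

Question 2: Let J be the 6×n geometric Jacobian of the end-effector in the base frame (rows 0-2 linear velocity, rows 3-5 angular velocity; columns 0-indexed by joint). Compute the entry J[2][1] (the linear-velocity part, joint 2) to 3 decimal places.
-5.000

axis z_1 = (0.5000,-0.8660,0.0000); lever o_n−o_1 = (-2.8301,-5.0981,-4.0000)
cross product → J_v[:, 1] = (3.4641,2.0000,-5.0000)
J_ω[:, 1] = z_1
entry J[2][1] = -5.0000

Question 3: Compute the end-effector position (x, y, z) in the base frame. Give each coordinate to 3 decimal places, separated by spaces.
-2.830 -5.098 0.000

after link 1: o_1 = (0.0000, 0.0000, 4.0000)
after link 2: o_2 = (-1.0981, -4.0981, 4.0000)
after link 3: o_3 = (-2.8301, -5.0981, 0.0000)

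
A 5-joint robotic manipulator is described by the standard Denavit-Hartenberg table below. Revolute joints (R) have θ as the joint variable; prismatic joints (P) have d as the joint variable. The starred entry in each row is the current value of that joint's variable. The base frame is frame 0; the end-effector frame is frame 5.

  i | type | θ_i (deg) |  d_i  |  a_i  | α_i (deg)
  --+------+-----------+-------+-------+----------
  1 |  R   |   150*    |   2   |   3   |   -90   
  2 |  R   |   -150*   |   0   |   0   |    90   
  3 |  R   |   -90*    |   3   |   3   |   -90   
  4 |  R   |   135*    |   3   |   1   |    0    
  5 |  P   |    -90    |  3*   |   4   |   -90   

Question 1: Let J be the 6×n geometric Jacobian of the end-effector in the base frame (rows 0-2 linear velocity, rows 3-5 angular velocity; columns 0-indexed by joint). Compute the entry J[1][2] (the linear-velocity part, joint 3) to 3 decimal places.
-7.414

axis z_2 = (0.4330,-0.2500,-0.8660); lever o_n−o_2 = (6.8288,1.9710,3.4638)
cross product → J_v[:, 2] = (0.8410,-7.4137,2.5607)
J_ω[:, 2] = z_2
entry J[1][2] = -7.4137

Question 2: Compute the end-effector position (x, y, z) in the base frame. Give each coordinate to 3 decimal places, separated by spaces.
4.231 3.471 5.464

after link 1: o_1 = (-2.5981, 1.5000, 2.0000)
after link 2: o_2 = (-2.5981, 1.5000, 2.0000)
after link 3: o_3 = (0.2010, 3.3481, -0.5981)
after link 4: o_4 = (1.7912, 1.6134, 1.5143)
after link 5: o_5 = (4.2307, 3.4710, 5.4638)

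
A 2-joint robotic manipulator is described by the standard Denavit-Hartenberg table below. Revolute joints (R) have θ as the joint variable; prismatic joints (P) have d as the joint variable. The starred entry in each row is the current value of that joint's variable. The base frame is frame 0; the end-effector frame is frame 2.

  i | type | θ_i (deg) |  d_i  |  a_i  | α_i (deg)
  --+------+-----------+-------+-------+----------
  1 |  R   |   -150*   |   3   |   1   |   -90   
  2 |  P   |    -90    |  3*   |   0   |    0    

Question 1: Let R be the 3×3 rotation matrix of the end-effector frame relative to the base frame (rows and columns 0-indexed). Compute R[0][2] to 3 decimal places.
End-effector z-axis (col 2 of R) = (0.5000,-0.8660,0.0000)
R[0][2] = 0.5000

0.500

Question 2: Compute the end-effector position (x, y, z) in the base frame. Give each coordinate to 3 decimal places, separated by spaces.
0.634 -3.098 3.000

after link 1: o_1 = (-0.8660, -0.5000, 3.0000)
after link 2: o_2 = (0.6340, -3.0981, 3.0000)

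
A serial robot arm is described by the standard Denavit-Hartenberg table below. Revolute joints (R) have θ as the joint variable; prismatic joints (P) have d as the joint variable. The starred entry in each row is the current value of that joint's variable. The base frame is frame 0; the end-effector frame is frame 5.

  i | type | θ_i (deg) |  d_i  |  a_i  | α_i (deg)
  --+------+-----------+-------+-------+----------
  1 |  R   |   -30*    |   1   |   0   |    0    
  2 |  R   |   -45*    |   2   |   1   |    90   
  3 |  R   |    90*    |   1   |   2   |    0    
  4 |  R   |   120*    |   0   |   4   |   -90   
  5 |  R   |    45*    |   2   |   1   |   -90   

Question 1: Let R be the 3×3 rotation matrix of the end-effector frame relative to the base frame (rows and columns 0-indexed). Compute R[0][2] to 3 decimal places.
0.842

End-effector z-axis (col 2 of R) = (0.8415,-0.4085,0.3536)
R[0][2] = 0.8415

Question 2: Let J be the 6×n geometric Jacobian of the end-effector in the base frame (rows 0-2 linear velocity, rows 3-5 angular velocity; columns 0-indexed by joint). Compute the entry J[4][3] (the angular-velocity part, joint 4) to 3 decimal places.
axis z_3 = (-0.9659,-0.2588,0.0000); lever o_n−o_3 = (-0.1132,3.1547,-4.0856)
cross product → J_v[:, 3] = (1.0574,-3.9464,-3.0765)
J_ω[:, 3] = z_3
entry J[4][3] = -0.2588

-0.259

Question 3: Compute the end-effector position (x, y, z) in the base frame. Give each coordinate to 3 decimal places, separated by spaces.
after link 1: o_1 = (0.0000, 0.0000, 1.0000)
after link 2: o_2 = (0.2588, -0.9659, 3.0000)
after link 3: o_3 = (-0.7071, -1.2247, 5.0000)
after link 4: o_4 = (-1.6037, 2.1213, 3.0000)
after link 5: o_5 = (-0.8203, 1.9299, 0.9144)

-0.820 1.930 0.914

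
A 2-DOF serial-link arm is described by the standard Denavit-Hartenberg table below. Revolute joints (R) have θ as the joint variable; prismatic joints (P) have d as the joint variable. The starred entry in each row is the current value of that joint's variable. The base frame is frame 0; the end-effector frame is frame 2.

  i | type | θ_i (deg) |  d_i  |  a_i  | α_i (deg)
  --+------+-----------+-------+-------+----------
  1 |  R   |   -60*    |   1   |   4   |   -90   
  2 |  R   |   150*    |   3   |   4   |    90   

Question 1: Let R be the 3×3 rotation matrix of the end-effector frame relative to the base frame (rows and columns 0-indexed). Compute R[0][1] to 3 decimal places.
0.866

End-effector y-axis (col 1 of R) = (0.8660,0.5000,0.0000)
R[0][1] = 0.8660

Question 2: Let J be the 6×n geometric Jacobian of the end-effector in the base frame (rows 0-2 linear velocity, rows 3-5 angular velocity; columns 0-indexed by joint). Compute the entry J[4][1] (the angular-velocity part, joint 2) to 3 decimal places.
axis z_1 = (0.8660,0.5000,0.0000); lever o_n−o_1 = (0.8660,4.5000,-2.0000)
cross product → J_v[:, 1] = (-1.0000,1.7321,3.4641)
J_ω[:, 1] = z_1
entry J[4][1] = 0.5000

0.500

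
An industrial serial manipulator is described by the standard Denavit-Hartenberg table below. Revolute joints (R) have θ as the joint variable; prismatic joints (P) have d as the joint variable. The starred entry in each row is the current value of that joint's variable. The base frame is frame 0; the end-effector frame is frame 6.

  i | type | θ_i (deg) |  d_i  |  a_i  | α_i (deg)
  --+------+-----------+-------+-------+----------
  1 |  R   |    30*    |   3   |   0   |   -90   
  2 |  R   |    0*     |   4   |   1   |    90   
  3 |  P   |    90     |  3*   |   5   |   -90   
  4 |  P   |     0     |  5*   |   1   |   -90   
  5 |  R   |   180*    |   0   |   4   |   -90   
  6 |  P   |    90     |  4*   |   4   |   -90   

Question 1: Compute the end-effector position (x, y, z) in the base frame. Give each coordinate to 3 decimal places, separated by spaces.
-9.928 1.196 10.000

after link 1: o_1 = (0.0000, 0.0000, 3.0000)
after link 2: o_2 = (-1.1340, 3.9641, 3.0000)
after link 3: o_3 = (-3.6340, 8.2942, 6.0000)
after link 4: o_4 = (-8.4641, 6.6603, 6.0000)
after link 5: o_5 = (-6.4641, 3.1962, 6.0000)
after link 6: o_6 = (-9.9282, 1.1962, 10.0000)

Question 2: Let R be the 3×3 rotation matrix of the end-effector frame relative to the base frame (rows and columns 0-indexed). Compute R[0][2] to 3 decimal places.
End-effector z-axis (col 2 of R) = (-0.5000,0.8660,0.0000)
R[0][2] = -0.5000

-0.500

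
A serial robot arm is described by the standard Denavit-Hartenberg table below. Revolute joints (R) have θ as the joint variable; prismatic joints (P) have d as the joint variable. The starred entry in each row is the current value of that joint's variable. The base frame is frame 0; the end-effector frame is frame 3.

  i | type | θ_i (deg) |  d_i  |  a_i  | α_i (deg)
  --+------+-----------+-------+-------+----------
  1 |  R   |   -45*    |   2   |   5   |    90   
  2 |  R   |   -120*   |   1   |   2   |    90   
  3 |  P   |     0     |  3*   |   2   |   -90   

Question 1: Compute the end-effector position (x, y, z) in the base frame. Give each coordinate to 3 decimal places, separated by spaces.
-0.423 -0.991 0.036

after link 1: o_1 = (3.5355, -3.5355, 2.0000)
after link 2: o_2 = (2.1213, -3.5355, 0.2679)
after link 3: o_3 = (-0.4229, -0.9913, 0.0359)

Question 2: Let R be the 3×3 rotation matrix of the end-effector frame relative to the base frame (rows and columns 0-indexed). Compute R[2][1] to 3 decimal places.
-0.500

End-effector y-axis (col 1 of R) = (0.6124,-0.6124,-0.5000)
R[2][1] = -0.5000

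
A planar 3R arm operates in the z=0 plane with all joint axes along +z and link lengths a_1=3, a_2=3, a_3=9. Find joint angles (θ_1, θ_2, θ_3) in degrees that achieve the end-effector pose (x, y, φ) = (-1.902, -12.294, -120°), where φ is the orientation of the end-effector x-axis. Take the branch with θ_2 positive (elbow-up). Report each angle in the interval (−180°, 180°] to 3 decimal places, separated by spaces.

wrist centre = target − a_3·(cos φ, sin φ) = (2.5980, -4.4998)
cos θ_2 = (26.9975−3²−3²)/(2·3·3) = 0.4999; θ_2 = 60.0090° (elbow-up)
β = atan2(-4.4998,2.5980) = -59.9995°; ψ = atan2(2.5983,4.4996) = 30.0045°
θ_1 = β − ψ = -90.0040°
θ_3 = φ − θ_1 − θ_2 = -90.0050° (wrapped to (-180°,180°])

-90.004 60.009 -90.005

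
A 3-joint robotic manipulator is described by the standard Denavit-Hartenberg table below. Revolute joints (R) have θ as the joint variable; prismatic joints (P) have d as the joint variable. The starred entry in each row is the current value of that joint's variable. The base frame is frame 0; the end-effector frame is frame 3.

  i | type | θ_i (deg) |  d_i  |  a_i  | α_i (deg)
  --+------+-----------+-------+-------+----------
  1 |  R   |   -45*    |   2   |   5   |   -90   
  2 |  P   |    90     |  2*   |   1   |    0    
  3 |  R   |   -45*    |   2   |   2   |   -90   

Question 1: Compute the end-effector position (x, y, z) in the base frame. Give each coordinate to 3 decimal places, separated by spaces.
after link 1: o_1 = (3.5355, -3.5355, 2.0000)
after link 2: o_2 = (4.9497, -2.1213, 1.0000)
after link 3: o_3 = (7.3640, -1.7071, -0.4142)

7.364 -1.707 -0.414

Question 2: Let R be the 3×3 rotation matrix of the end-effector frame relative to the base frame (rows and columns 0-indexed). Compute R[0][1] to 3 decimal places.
-0.707

End-effector y-axis (col 1 of R) = (-0.7071,-0.7071,-0.0000)
R[0][1] = -0.7071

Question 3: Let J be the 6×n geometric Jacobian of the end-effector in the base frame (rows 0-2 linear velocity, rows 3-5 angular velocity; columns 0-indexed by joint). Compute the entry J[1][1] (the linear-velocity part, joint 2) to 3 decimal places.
0.707

prismatic axis z_1 = (0.7071,0.7071,0.0000)
J_v[:, 1] = z_1; J_ω[:, 1] = (0,0,0)
entry J[1][1] = 0.7071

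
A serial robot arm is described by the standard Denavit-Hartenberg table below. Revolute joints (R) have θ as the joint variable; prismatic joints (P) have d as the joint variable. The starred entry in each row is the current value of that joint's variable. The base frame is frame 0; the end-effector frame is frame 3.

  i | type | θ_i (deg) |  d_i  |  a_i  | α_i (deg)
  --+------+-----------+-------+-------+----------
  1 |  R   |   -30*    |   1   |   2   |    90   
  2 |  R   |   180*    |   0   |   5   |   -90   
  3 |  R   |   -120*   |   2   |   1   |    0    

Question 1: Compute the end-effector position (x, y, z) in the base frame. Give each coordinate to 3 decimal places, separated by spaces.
-2.598 0.500 -1.000

after link 1: o_1 = (1.7321, -1.0000, 1.0000)
after link 2: o_2 = (-2.5981, 1.5000, 1.0000)
after link 3: o_3 = (-2.5981, 0.5000, -1.0000)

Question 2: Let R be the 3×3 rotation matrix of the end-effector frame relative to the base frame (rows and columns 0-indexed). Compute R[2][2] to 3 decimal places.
-1.000

End-effector z-axis (col 2 of R) = (-0.0000,-0.0000,-1.0000)
R[2][2] = -1.0000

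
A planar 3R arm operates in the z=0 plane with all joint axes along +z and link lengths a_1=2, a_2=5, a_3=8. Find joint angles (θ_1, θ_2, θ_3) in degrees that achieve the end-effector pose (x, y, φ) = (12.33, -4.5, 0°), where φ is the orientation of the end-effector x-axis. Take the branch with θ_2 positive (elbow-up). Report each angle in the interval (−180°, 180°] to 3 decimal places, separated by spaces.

wrist centre = target − a_3·(cos φ, sin φ) = (4.3300, -4.5000)
cos θ_2 = (38.9989−2²−5²)/(2·2·5) = 0.4999; θ_2 = 60.0036° (elbow-up)
β = atan2(-4.5000,4.3300) = -46.1030°; ψ = atan2(4.3303,4.4997) = 43.9007°
θ_1 = β − ψ = -90.0036°
θ_3 = φ − θ_1 − θ_2 = 30.0000° (wrapped to (-180°,180°])

-90.004 60.004 30.000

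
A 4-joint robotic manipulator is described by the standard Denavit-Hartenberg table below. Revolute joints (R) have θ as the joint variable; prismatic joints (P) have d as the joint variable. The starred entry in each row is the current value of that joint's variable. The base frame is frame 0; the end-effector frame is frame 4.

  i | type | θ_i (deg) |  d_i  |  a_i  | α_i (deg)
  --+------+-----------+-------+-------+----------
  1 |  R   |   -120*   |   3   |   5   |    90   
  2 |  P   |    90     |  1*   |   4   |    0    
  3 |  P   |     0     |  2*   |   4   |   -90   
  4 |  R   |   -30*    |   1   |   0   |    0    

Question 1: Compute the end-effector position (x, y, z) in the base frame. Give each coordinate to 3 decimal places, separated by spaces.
-4.598 -1.964 11.000

after link 1: o_1 = (-2.5000, -4.3301, 3.0000)
after link 2: o_2 = (-3.3660, -3.8301, 7.0000)
after link 3: o_3 = (-5.0981, -2.8301, 11.0000)
after link 4: o_4 = (-4.5981, -1.9641, 11.0000)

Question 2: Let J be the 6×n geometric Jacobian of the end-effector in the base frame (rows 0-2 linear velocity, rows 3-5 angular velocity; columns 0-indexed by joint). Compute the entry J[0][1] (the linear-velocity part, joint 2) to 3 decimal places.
prismatic axis z_1 = (-0.8660,0.5000,0.0000)
J_v[:, 1] = z_1; J_ω[:, 1] = (0,0,0)
entry J[0][1] = -0.8660

-0.866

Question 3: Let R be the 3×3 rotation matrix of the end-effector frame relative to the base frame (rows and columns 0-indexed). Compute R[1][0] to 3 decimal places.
0.250

End-effector x-axis (col 0 of R) = (-0.4330,0.2500,0.8660)
R[1][0] = 0.2500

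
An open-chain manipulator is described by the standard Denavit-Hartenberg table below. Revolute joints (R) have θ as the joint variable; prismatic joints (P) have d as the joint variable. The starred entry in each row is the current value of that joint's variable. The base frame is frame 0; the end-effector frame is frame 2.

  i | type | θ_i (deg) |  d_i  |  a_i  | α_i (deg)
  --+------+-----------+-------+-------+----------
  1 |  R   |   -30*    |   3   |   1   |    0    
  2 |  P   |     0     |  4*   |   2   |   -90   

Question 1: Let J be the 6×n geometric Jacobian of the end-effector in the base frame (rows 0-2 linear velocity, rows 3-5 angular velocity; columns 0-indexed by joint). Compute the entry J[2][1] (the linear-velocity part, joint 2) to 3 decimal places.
prismatic axis z_1 = (0.0000,0.0000,1.0000)
J_v[:, 1] = z_1; J_ω[:, 1] = (0,0,0)
entry J[2][1] = 1.0000

1.000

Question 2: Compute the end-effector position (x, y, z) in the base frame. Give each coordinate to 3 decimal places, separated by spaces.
after link 1: o_1 = (0.8660, -0.5000, 3.0000)
after link 2: o_2 = (2.5981, -1.5000, 7.0000)

2.598 -1.500 7.000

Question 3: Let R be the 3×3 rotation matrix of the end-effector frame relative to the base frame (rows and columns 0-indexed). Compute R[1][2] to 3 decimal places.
0.866

End-effector z-axis (col 2 of R) = (0.5000,0.8660,0.0000)
R[1][2] = 0.8660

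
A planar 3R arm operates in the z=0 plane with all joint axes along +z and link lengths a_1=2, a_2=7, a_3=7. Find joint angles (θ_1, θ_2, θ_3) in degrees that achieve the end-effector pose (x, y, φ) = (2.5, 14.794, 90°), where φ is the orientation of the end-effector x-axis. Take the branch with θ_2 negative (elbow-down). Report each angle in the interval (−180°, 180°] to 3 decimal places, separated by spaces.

wrist centre = target − a_3·(cos φ, sin φ) = (2.5000, 7.7940)
cos θ_2 = (66.9964−2²−7²)/(2·2·7) = 0.4999; θ_2 = -60.0084° (elbow-down)
β = atan2(7.7940,2.5000) = 72.2159°; ψ = atan2(-6.0627,5.4991) = -47.7907°
θ_1 = β − ψ = 120.0065°
θ_3 = φ − θ_1 − θ_2 = 30.0019° (wrapped to (-180°,180°])

120.007 -60.008 30.002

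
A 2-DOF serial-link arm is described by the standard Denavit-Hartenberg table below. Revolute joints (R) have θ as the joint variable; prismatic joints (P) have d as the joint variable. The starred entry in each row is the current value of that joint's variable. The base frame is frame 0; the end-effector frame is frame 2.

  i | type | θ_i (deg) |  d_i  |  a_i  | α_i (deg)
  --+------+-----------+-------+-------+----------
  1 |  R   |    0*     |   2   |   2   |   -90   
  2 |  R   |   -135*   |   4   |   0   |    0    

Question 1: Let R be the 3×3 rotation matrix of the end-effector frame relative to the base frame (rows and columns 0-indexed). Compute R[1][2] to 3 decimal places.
1.000

End-effector z-axis (col 2 of R) = (0.0000,1.0000,0.0000)
R[1][2] = 1.0000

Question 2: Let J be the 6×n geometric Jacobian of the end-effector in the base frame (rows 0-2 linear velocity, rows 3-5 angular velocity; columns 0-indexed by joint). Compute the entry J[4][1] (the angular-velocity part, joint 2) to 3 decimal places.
axis z_1 = (0.0000,1.0000,0.0000); lever o_n−o_1 = (0.0000,4.0000,0.0000)
cross product → J_v[:, 1] = (0.0000,0.0000,0.0000)
J_ω[:, 1] = z_1
entry J[4][1] = 1.0000

1.000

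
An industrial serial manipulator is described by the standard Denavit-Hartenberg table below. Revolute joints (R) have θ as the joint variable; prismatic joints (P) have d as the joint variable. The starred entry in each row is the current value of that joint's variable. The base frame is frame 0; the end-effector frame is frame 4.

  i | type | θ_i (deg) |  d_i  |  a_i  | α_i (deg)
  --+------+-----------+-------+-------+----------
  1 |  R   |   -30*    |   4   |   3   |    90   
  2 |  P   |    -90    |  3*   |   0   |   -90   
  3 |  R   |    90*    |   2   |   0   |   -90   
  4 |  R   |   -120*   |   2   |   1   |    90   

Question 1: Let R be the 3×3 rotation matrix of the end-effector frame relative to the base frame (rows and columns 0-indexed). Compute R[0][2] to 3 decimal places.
End-effector z-axis (col 2 of R) = (-0.8660,-0.5000,0.0000)
R[0][2] = -0.8660

-0.866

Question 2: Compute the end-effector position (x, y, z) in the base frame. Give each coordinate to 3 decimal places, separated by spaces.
3.330 -5.964 6.000

after link 1: o_1 = (2.5981, -1.5000, 4.0000)
after link 2: o_2 = (1.0981, -4.0981, 4.0000)
after link 3: o_3 = (2.8301, -5.0981, 4.0000)
after link 4: o_4 = (3.3301, -5.9641, 6.0000)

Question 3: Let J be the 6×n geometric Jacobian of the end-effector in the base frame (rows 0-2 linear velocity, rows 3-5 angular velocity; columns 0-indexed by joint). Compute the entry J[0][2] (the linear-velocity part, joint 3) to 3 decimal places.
-1.000

axis z_2 = (0.8660,-0.5000,0.0000); lever o_n−o_2 = (2.2321,-1.8660,2.0000)
cross product → J_v[:, 2] = (-1.0000,-1.7321,-0.5000)
J_ω[:, 2] = z_2
entry J[0][2] = -1.0000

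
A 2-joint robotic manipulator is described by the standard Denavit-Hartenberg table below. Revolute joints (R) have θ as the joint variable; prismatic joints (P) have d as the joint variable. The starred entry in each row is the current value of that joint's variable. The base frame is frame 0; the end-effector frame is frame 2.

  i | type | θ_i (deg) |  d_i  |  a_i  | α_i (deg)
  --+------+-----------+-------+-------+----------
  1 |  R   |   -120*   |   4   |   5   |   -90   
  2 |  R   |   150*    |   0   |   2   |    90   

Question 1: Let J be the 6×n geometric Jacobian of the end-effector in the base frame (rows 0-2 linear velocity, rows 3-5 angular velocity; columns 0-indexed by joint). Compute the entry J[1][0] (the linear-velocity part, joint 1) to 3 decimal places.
axis z_0 = ẑ; lever o_n−o_0 = (-1.6340,-2.8301,3.0000)
cross product → J_v[:, 0] = (2.8301,-1.6340,0.0000)
J_ω[:, 0] = z_0
entry J[1][0] = -1.6340

-1.634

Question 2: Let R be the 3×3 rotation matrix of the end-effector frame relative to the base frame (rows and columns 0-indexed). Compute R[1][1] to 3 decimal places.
-0.500

End-effector y-axis (col 1 of R) = (0.8660,-0.5000,0.0000)
R[1][1] = -0.5000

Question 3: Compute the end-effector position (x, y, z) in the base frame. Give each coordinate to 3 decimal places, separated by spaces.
after link 1: o_1 = (-2.5000, -4.3301, 4.0000)
after link 2: o_2 = (-1.6340, -2.8301, 3.0000)

-1.634 -2.830 3.000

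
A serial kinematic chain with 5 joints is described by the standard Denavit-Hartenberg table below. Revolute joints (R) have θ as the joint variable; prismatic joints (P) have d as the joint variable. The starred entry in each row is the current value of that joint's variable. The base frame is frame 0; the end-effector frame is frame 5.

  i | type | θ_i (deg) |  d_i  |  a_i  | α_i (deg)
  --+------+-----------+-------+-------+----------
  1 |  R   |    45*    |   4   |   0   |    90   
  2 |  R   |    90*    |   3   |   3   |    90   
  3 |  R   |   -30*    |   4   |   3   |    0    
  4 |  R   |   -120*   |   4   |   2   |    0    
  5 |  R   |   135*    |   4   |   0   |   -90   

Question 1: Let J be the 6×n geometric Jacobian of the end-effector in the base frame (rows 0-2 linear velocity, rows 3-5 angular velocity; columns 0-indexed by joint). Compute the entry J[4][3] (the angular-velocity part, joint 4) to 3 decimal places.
axis z_3 = (0.7071,0.7071,-0.0000); lever o_n−o_3 = (4.9497,6.3640,-1.7321)
cross product → J_v[:, 3] = (-1.2247,1.2247,1.0000)
J_ω[:, 3] = z_3
entry J[4][3] = 0.7071

0.707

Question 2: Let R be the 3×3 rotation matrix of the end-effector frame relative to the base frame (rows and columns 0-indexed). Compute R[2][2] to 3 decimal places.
End-effector z-axis (col 2 of R) = (0.6830,-0.6830,0.2588)
R[2][2] = 0.2588

0.259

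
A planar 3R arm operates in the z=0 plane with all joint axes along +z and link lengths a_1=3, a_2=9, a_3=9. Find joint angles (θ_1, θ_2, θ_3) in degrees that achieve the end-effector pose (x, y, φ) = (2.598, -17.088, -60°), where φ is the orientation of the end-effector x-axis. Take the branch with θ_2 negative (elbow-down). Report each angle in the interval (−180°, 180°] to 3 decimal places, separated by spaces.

-29.993 -90.009 60.002

wrist centre = target − a_3·(cos φ, sin φ) = (-1.9020, -9.2938)
cos θ_2 = (89.9918−3²−9²)/(2·3·9) = -0.0002; θ_2 = -90.0087° (elbow-down)
β = atan2(-9.2938,-1.9020) = -101.5661°; ψ = atan2(-9.0000,2.9986) = -71.5729°
θ_1 = β − ψ = -29.9932°
θ_3 = φ − θ_1 − θ_2 = 60.0019° (wrapped to (-180°,180°])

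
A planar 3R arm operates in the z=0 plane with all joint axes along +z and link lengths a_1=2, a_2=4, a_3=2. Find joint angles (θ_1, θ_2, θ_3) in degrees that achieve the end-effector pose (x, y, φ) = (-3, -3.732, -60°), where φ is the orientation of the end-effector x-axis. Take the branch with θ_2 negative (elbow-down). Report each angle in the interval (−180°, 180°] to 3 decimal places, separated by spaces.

wrist centre = target − a_3·(cos φ, sin φ) = (-4.0000, -1.9999)
cos θ_2 = (19.9998−2²−4²)/(2·2·4) = -0.0000; θ_2 = -90.0007° (elbow-down)
β = atan2(-1.9999,-4.0000) = -153.4355°; ψ = atan2(-4.0000,1.9999) = -63.4355°
θ_1 = β − ψ = -90.0000°
θ_3 = φ − θ_1 − θ_2 = 120.0007° (wrapped to (-180°,180°])

-90.000 -90.001 120.001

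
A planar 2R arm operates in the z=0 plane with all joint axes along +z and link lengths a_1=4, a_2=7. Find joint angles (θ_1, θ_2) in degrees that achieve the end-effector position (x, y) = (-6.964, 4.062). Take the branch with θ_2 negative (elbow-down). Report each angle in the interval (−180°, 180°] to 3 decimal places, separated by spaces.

-149.997 -90.003

cos θ_2 = (64.9971−4²−7²)/(2·4·7) = -0.0001; θ_2 = -90.0029° (elbow-down)
β = atan2(4.0620,-6.9640) = 149.7456°; ψ = atan2(-7.0000,3.9996) = -60.2573°
θ_1 = β − ψ = 210.0029°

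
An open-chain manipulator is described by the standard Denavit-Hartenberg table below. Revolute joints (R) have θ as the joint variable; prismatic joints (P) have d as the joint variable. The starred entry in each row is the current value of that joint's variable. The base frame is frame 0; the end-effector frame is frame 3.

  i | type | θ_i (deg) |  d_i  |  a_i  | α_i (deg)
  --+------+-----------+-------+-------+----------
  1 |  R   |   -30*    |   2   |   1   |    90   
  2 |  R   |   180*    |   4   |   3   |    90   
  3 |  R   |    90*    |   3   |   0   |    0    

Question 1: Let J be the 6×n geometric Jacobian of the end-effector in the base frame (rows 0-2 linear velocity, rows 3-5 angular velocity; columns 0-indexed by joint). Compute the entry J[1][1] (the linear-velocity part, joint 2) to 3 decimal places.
1.500

axis z_1 = (-0.5000,-0.8660,0.0000); lever o_n−o_1 = (-4.5981,-1.9641,3.0000)
cross product → J_v[:, 1] = (-2.5981,1.5000,-3.0000)
J_ω[:, 1] = z_1
entry J[1][1] = 1.5000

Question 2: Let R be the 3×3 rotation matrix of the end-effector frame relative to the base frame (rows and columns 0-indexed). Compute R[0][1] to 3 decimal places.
End-effector y-axis (col 1 of R) = (0.8660,-0.5000,-0.0000)
R[0][1] = 0.8660

0.866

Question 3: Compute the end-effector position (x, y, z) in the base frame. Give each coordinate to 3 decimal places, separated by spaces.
-3.732 -2.464 5.000

after link 1: o_1 = (0.8660, -0.5000, 2.0000)
after link 2: o_2 = (-3.7321, -2.4641, 2.0000)
after link 3: o_3 = (-3.7321, -2.4641, 5.0000)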